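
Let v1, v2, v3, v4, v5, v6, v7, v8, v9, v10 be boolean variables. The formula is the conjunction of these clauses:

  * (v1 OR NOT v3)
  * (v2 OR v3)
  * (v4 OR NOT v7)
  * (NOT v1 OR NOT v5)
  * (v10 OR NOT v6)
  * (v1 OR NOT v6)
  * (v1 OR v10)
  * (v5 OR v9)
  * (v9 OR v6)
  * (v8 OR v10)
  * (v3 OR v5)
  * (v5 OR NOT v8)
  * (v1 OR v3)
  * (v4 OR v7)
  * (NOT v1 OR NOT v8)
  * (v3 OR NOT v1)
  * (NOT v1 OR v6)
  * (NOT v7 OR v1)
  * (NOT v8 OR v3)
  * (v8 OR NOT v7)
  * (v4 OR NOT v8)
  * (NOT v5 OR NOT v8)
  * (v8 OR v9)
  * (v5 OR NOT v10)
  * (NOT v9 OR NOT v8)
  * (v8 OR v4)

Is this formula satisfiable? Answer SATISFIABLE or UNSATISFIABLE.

UNSATISFIABLE

v8 = True:
  propagation gives v5=True; an empty clause results — contradiction.
v8 = False:
  propagation gives v10=True, v7=False, v4=True, v9=True; an empty clause results — contradiction.
Every branch closes, so no satisfying assignment exists.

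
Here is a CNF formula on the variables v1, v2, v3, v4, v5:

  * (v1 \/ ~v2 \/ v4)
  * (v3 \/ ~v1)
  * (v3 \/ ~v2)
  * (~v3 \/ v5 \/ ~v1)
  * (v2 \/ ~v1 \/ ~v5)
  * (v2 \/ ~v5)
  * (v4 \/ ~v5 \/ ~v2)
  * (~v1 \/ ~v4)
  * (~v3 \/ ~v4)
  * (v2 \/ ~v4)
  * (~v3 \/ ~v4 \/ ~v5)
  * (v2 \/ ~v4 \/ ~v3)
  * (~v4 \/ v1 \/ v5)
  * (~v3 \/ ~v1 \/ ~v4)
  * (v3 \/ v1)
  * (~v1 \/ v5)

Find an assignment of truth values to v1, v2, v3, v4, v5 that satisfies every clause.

Branch on v1: take v1 = False.
  then v3 is forced to True.
  then v4 is forced to False.
  then v2 is forced to False.
  then v5 is forced to False.
Check each clause:
  1. (~v2 \/ v4 \/ v1) — ~v2 is true.
  2. (v3 \/ ~v1) — v3 is true.
  3. (~v2 \/ v3) — v3 is true.
  4. (~v3 \/ ~v1 \/ v5) — ~v1 is true.
  5. (~v1 \/ v2 \/ ~v5) — ~v5 is true.
  6. (v2 \/ ~v5) — ~v5 is true.
  7. (v4 \/ ~v5 \/ ~v2) — ~v5 is true.
  8. (~v1 \/ ~v4) — ~v4 is true.
  9. (~v3 \/ ~v4) — ~v4 is true.
  10. (v2 \/ ~v4) — ~v4 is true.
  11. (~v5 \/ ~v4 \/ ~v3) — ~v5 is true.
  12. (~v4 \/ ~v3 \/ v2) — ~v4 is true.
  13. (~v4 \/ v1 \/ v5) — ~v4 is true.
  14. (~v1 \/ ~v3 \/ ~v4) — ~v4 is true.
  15. (v3 \/ v1) — v3 is true.
  16. (v5 \/ ~v1) — ~v1 is true.

v1=F, v2=F, v3=T, v4=F, v5=F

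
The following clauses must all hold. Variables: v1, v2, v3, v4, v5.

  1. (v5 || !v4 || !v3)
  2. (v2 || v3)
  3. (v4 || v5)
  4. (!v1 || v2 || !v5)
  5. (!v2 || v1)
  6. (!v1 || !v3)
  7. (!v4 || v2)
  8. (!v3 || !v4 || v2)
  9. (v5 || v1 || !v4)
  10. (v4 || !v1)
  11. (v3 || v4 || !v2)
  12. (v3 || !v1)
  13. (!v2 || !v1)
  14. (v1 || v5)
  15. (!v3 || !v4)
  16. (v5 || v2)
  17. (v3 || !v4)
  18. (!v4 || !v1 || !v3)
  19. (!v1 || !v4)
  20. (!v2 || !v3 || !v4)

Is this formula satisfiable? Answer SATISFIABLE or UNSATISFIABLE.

Branch on v1: take v1 = False.
  then v2 is forced to False.
  then v3 is forced to True.
  then v4 is forced to False.
  then v5 is forced to True.
Every clause has at least one true literal under this assignment.
So v1=F  v2=F  v3=T  v4=F  v5=T is a satisfying assignment.

SATISFIABLE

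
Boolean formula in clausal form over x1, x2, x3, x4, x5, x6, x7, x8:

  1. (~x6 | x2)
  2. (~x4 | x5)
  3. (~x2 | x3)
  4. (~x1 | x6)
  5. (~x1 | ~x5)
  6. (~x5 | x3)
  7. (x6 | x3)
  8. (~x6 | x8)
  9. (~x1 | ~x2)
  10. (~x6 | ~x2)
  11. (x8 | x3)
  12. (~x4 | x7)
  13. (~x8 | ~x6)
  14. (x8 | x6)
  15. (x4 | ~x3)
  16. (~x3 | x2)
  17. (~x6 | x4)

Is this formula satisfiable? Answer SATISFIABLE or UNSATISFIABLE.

SATISFIABLE

Pure literal: x1 appears only negated; assign x1 = False.
Pure literal: x7 appears only positively; assign x7 = True.
Branch on x2: take x2 = True.
  then x3 is forced to True.
  then x6 is forced to False.
  then x8 is forced to True.
  then x4 is forced to True.
  then x5 is forced to True.
So x1 = False, x2 = True, x3 = True, x4 = True, x5 = True, x6 = False, x7 = True, x8 = True is a satisfying assignment.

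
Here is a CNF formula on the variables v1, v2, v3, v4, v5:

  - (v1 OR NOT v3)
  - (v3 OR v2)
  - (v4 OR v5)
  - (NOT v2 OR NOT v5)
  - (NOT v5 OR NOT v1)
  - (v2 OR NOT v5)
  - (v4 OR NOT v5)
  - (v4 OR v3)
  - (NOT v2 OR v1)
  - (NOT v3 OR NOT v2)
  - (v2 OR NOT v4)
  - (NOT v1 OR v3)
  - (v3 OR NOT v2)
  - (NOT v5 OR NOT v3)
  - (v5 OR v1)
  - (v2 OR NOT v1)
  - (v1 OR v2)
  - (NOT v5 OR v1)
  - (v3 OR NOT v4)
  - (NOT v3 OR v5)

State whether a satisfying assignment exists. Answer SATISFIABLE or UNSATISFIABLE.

UNSATISFIABLE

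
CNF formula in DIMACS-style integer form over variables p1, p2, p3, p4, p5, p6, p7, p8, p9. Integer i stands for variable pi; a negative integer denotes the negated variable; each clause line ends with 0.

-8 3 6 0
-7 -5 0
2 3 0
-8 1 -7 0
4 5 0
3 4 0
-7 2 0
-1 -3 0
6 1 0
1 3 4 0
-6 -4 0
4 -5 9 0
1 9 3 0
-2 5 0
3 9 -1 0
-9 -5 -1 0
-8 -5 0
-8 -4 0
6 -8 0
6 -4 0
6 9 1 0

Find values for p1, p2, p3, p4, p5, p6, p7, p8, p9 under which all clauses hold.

p1=False  p2=True  p3=True  p4=False  p5=True  p6=True  p7=False  p8=False  p9=True

Check each clause:
  1. (~p8 | p3 | p6) — ~p8 is true.
  2. (~p7 | ~p5) — ~p7 is true.
  3. (p2 | p3) — p2 is true.
  4. (p1 | ~p8 | ~p7) — ~p8 is true.
  5. (p5 | p4) — p5 is true.
  6. (p3 | p4) — p3 is true.
  7. (~p7 | p2) — ~p7 is true.
  8. (~p3 | ~p1) — ~p1 is true.
  9. (p1 | p6) — p6 is true.
  10. (p4 | p1 | p3) — p3 is true.
  11. (~p6 | ~p4) — ~p4 is true.
  12. (~p5 | p9 | p4) — p9 is true.
  13. (p3 | p9 | p1) — p9 is true.
  14. (p5 | ~p2) — p5 is true.
  15. (~p1 | p9 | p3) — p9 is true.
  16. (~p9 | ~p5 | ~p1) — ~p1 is true.
  17. (~p5 | ~p8) — ~p8 is true.
  18. (~p8 | ~p4) — ~p8 is true.
  19. (p6 | ~p8) — ~p8 is true.
  20. (p6 | ~p4) — ~p4 is true.
  21. (p9 | p6 | p1) — p9 is true.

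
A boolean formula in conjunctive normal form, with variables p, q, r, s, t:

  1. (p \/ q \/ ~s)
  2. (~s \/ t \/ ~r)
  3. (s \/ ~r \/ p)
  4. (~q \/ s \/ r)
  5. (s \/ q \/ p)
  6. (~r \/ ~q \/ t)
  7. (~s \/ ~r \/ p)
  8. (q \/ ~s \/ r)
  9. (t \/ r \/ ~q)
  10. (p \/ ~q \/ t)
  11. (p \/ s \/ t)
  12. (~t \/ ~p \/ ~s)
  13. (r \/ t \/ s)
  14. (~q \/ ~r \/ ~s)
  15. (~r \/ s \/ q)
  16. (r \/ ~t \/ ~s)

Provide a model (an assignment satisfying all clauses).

Branch on p: take p = True.
The remaining clauses are satisfied by q = False, r = False, s = False, t = True.
Every clause has at least one true literal under this assignment.

p=True  q=False  r=False  s=False  t=True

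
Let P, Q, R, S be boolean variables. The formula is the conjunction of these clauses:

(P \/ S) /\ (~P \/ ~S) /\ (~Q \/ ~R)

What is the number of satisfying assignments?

6

The models are:
  P=F Q=F R=F S=T
  P=F Q=F R=T S=T
  P=F Q=T R=F S=T
  P=T Q=F R=F S=F
  P=T Q=F R=T S=F
  P=T Q=T R=F S=F
Count: 6.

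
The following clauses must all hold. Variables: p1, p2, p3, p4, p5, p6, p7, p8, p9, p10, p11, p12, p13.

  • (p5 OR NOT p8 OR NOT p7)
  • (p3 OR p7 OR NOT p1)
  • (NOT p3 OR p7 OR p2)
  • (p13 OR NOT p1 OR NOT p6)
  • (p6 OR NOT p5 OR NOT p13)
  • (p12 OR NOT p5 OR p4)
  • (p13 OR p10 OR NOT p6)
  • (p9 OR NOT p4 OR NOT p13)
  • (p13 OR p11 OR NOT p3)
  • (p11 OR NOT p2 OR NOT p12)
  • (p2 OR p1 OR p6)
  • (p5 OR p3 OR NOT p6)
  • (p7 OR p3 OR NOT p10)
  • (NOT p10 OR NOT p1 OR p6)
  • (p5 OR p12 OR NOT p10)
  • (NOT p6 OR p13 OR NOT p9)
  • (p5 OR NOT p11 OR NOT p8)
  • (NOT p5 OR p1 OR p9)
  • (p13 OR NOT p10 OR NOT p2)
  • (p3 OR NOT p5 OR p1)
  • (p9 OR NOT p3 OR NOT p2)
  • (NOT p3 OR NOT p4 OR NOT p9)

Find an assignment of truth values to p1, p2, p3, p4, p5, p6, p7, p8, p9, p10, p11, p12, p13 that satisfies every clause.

p1=1, p2=1, p3=1, p4=0, p5=0, p6=0, p7=1, p8=0, p9=1, p10=0, p11=1, p12=0, p13=0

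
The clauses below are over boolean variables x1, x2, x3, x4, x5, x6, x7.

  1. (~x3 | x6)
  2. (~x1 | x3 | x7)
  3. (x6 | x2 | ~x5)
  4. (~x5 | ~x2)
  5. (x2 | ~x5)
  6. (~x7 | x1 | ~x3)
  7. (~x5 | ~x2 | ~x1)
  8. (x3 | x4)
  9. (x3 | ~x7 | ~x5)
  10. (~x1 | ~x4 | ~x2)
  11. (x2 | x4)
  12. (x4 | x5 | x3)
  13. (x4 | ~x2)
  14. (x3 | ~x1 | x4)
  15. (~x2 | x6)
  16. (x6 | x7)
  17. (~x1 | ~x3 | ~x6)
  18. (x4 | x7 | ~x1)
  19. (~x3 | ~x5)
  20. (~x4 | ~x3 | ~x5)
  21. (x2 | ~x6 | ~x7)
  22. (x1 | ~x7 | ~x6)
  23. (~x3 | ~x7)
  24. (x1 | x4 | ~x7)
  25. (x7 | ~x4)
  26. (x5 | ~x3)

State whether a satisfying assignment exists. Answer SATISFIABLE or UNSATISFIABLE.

SATISFIABLE

Try x1 = True.
For the remaining variables, x2 = False, x3 = False, x4 = True, x5 = False, x6 = False, x7 = True works.
Every clause has at least one true literal under this assignment.
So x1=T, x2=F, x3=F, x4=T, x5=F, x6=F, x7=T is a satisfying assignment.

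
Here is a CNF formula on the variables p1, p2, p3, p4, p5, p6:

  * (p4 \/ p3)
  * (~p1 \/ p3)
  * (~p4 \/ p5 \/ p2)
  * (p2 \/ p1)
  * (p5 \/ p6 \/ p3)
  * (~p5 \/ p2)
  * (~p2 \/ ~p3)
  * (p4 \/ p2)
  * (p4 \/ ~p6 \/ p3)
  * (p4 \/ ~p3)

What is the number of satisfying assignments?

3

The models are:
  p1=0 p2=1 p3=0 p4=1 p5=0 p6=1
  p1=0 p2=1 p3=0 p4=1 p5=1 p6=0
  p1=0 p2=1 p3=0 p4=1 p5=1 p6=1
That's 3 in total.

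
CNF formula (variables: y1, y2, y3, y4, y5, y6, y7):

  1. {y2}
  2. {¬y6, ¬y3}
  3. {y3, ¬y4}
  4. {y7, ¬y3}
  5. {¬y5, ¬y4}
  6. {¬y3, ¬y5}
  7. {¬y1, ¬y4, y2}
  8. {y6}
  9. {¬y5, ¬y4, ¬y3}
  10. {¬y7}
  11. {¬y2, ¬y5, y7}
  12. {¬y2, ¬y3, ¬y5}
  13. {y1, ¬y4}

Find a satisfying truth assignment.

y1 = True, y2 = True, y3 = False, y4 = False, y5 = False, y6 = True, y7 = False

The clause (y2) is unit: y2 must be True.
The clause (y6) is unit: y6 must be True.
Unit propagation: (¬y3) forces y3 = False.
Unit propagation: (¬y4) forces y4 = False.
Unit propagation: (¬y7) forces y7 = False.
The clause (¬y5) is unit: y5 must be False.
y1 is now unconstrained; take y1 = True.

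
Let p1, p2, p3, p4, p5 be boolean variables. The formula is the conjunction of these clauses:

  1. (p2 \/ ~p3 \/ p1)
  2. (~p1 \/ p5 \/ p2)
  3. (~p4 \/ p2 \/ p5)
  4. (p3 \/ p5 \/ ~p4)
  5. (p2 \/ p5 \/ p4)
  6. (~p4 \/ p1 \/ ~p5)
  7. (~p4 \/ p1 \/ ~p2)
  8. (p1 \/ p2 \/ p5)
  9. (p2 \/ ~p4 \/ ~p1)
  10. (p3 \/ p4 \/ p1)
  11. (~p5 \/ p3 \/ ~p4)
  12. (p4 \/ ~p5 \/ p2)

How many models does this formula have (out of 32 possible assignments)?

8

Split on p4, then p2.
  p4=1, p2=1: remaining (p1,p3,p5) ∈ {(1,1,0); (1,1,1)} — 2.
  p4=1, p2=0: a clause becomes empty — 0.
  p4=0, p2=1: p5 free; 3 ways for (p1,p3) × 2^1 = 6.
  p4=0, p2=0: a clause becomes empty — 0.
Total: 2 + 0 + 6 + 0 = 8.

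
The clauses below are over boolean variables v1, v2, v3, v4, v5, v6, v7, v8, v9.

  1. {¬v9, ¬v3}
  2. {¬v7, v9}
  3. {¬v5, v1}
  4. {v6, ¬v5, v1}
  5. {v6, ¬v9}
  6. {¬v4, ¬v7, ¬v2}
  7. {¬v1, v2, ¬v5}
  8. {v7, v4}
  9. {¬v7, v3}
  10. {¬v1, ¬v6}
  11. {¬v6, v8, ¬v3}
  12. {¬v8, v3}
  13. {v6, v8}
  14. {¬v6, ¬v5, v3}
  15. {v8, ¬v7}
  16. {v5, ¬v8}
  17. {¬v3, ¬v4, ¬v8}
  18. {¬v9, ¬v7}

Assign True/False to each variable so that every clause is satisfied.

v1 = False  v2 = True  v3 = False  v4 = True  v5 = False  v6 = True  v7 = False  v8 = False  v9 = True

Branch on v1: take v1 = False.
  then v5 is forced to False.
  then v8 is forced to False.
  then v6 is forced to True.
  then v3 is forced to False.
  then v7 is forced to False.
  then v4 is forced to True.
v2, v9 are now unconstrained; take v2 = True, v9 = True.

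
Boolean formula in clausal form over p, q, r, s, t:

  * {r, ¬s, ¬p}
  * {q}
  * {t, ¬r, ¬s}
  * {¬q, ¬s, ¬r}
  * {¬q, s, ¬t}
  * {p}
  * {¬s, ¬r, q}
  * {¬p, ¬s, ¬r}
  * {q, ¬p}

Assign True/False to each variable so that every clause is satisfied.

p=True, q=True, r=False, s=False, t=False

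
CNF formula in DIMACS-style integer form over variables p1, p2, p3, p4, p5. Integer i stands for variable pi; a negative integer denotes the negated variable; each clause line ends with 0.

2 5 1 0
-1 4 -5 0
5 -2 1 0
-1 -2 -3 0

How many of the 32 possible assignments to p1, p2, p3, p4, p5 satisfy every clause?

Split on p1, then p2.
  p1=T, p2=T: remaining (p3,p4,p5) ∈ {(F,F,F); (F,T,F); (F,T,T)} — 3.
  p1=T, p2=F: p3 free; 3 ways for (p4,p5) × 2^1 = 6.
  p1=F, p2=T: remaining (p3,p4,p5) ∈ {(F,F,T); (F,T,T); (T,F,T); (T,T,T)} — 4.
  p1=F, p2=F: remaining (p3,p4,p5) ∈ {(F,F,T); (F,T,T); (T,F,T); (T,T,T)} — 4.
Total: 3 + 6 + 4 + 4 = 17.

17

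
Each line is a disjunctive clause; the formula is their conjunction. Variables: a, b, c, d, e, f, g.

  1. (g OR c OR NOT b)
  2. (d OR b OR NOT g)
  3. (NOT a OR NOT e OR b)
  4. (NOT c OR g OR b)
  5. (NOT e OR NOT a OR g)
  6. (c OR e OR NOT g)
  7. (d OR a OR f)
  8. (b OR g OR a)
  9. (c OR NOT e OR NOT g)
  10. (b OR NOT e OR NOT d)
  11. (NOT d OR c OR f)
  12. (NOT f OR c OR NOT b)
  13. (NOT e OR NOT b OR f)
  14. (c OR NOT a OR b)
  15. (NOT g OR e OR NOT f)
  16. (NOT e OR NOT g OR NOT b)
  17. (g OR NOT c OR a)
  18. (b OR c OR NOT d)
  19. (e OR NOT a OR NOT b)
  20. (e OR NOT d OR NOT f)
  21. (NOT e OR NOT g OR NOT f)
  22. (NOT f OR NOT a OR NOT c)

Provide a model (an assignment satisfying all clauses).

Branch on a: take a = False.
Branch on b: take b = False.
  then g is forced to True.
  then d is forced to True.
  then e is forced to False.
  then c is forced to True.
  then f is forced to False.
Check each clause:
  1. (g OR c OR NOT b) — c is true.
  2. (d OR b OR NOT g) — d is true.
  3. (NOT e OR b OR NOT a) — NOT e is true.
  4. (NOT c OR g OR b) — g is true.
  5. (NOT a OR NOT e OR g) — NOT e is true.
  6. (c OR e OR NOT g) — c is true.
  7. (f OR a OR d) — d is true.
  8. (g OR b OR a) — g is true.
  9. (NOT g OR NOT e OR c) — c is true.
  10. (NOT d OR NOT e OR b) — NOT e is true.
  11. (f OR NOT d OR c) — c is true.
  12. (c OR NOT f OR NOT b) — NOT f is true.
  13. (f OR NOT b OR NOT e) — NOT e is true.
  14. (b OR NOT a OR c) — c is true.
  15. (e OR NOT g OR NOT f) — NOT f is true.
  16. (NOT b OR NOT g OR NOT e) — NOT e is true.
  17. (g OR a OR NOT c) — g is true.
  18. (c OR NOT d OR b) — c is true.
  19. (NOT a OR NOT b OR e) — NOT b is true.
  20. (e OR NOT d OR NOT f) — NOT f is true.
  21. (NOT e OR NOT f OR NOT g) — NOT f is true.
  22. (NOT c OR NOT a OR NOT f) — NOT f is true.

a = F, b = F, c = T, d = T, e = F, f = F, g = T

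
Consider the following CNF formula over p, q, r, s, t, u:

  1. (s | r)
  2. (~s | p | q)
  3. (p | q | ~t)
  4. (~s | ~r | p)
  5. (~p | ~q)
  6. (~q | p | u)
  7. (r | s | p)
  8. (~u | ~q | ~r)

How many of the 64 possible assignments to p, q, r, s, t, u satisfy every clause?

Case analysis on p and q:
  p=1, q=1: a clause becomes empty — 0.
  p=1, q=0: t, u free; 3 ways for (r,s) × 2^2 = 12.
  p=0, q=1: remaining (r,s,t,u) ∈ {(0,1,0,1); (0,1,1,1)} — 2.
  p=0, q=0: remaining (r,s,t,u) ∈ {(1,0,0,0); (1,0,0,1)} — 2.
Total: 0 + 12 + 2 + 2 = 16.

16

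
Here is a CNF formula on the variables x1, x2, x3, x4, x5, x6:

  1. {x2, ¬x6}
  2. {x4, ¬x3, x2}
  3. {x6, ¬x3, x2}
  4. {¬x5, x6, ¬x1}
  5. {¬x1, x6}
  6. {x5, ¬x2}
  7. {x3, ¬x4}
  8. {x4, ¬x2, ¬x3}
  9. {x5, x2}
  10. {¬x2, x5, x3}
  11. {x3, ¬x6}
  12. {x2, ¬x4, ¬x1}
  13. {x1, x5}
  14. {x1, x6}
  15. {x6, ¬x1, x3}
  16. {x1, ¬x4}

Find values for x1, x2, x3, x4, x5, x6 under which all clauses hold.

Branch on x1: take x1 = True.
  then x6 is forced to True.
  then x2 is forced to True.
  then x5 is forced to True.
  then x3 is forced to True.
  then x4 is forced to True.
Every clause has at least one true literal under this assignment.

x1=True  x2=True  x3=True  x4=True  x5=True  x6=True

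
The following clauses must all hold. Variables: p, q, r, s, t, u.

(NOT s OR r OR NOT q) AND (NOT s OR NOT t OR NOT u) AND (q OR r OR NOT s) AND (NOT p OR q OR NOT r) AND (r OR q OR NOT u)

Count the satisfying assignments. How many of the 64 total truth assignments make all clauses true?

Split on q, then r.
  q=T, r=T: p free; 7 ways for (s,t,u) × 2^1 = 14.
  q=T, r=F: forces s=F; p, t, u free → 2^3 = 8.
  q=F, r=T: 7 of the 16 assignments to (p,s,t,u) work.
  q=F, r=F: remaining (p,s,t,u) ∈ {(F,F,F,F); (F,F,T,F); (T,F,F,F); (T,F,T,F)} — 4.
Total: 14 + 8 + 7 + 4 = 33.

33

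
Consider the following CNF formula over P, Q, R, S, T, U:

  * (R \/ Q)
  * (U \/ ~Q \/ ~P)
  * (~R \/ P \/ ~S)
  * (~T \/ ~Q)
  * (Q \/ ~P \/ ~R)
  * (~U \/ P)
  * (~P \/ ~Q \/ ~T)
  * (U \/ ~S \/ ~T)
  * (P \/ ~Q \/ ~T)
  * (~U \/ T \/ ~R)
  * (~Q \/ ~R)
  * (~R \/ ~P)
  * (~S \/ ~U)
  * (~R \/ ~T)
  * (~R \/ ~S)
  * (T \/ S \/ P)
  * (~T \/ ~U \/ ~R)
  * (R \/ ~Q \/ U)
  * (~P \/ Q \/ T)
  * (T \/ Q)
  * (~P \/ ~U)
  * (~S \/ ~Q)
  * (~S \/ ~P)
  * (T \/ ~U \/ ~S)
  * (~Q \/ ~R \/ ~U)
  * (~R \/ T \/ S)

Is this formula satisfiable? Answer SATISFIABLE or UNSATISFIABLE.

Q = True:
  propagation gives T=False, R=False, U=True, P=True; an empty clause results — contradiction.
Q = False:
  propagation gives R=True, P=False, S=False, U=False; an empty clause results — contradiction.
Every branch closes, so no satisfying assignment exists.

UNSATISFIABLE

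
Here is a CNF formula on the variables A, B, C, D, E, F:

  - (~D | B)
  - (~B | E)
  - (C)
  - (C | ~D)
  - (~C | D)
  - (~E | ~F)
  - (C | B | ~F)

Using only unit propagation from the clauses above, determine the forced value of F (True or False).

(C) is a unit clause: C = True.
(D | ~C) with C = True leaves only D, so D = True.
(~D | B) with D = True leaves only B, so B = True.
(E | ~B): since B = True, the clause reduces to (E). E = True.
In (~E | ~F), ~E is now false; ~F must hold, so F = False.

False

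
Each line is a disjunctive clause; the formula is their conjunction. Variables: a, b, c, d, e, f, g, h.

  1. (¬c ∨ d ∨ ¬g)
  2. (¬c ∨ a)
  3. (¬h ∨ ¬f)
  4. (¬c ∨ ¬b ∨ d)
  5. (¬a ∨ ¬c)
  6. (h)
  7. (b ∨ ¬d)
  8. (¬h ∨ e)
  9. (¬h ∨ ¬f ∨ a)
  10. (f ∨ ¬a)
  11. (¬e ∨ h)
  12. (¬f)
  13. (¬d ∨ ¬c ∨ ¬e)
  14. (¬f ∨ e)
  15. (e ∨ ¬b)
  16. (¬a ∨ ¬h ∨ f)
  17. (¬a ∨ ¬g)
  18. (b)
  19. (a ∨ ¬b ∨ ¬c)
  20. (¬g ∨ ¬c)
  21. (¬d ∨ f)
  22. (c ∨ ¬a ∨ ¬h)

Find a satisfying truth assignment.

a=False, b=True, c=False, d=False, e=True, f=False, g=True, h=True

Check each clause:
  1. (¬g ∨ ¬c ∨ d) — ¬c is true.
  2. (a ∨ ¬c) — ¬c is true.
  3. (¬f ∨ ¬h) — ¬f is true.
  4. (¬b ∨ d ∨ ¬c) — ¬c is true.
  5. (¬c ∨ ¬a) — ¬c is true.
  6. (h) — h is true.
  7. (¬d ∨ b) — b is true.
  8. (¬h ∨ e) — e is true.
  9. (¬f ∨ ¬h ∨ a) — ¬f is true.
  10. (f ∨ ¬a) — ¬a is true.
  11. (h ∨ ¬e) — h is true.
  12. (¬f) — ¬f is true.
  13. (¬d ∨ ¬c ∨ ¬e) — ¬d is true.
  14. (¬f ∨ e) — ¬f is true.
  15. (¬b ∨ e) — e is true.
  16. (¬a ∨ ¬h ∨ f) — ¬a is true.
  17. (¬a ∨ ¬g) — ¬a is true.
  18. (b) — b is true.
  19. (¬b ∨ a ∨ ¬c) — ¬c is true.
  20. (¬c ∨ ¬g) — ¬c is true.
  21. (f ∨ ¬d) — ¬d is true.
  22. (¬a ∨ ¬h ∨ c) — ¬a is true.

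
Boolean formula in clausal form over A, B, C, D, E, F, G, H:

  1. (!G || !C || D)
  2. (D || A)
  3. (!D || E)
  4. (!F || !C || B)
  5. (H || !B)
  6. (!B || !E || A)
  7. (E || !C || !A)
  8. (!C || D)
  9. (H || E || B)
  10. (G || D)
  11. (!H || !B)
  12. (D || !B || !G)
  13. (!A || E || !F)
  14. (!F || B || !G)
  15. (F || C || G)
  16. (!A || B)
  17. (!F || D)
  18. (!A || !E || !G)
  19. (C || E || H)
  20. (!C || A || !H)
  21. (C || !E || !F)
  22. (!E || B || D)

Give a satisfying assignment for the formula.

Try A = False.
  then D is forced to True.
  then E is forced to True.
  then B is forced to False.
Try C = False.
  then F is forced to False.
  then G is forced to True.
H is now unconstrained; take H = False.
Check each clause:
  1. (D || !C || !G) — D is true.
  2. (A || D) — D is true.
  3. (!D || E) — E is true.
  4. (!C || !F || B) — !F is true.
  5. (!B || H) — !B is true.
  6. (!B || !E || A) — !B is true.
  7. (E || !C || !A) — E is true.
  8. (D || !C) — D is true.
  9. (B || H || E) — E is true.
  10. (D || G) — D is true.
  11. (!H || !B) — !H is true.
  12. (!G || !B || D) — D is true.
  13. (E || !A || !F) — !F is true.
  14. (!G || !F || B) — !F is true.
  15. (G || F || C) — G is true.
  16. (!A || B) — !A is true.
  17. (!F || D) — !F is true.
  18. (!G || !E || !A) — !A is true.
  19. (H || E || C) — E is true.
  20. (!H || !C || A) — !H is true.
  21. (!F || C || !E) — !F is true.
  22. (B || D || !E) — D is true.

A=F, B=F, C=F, D=T, E=T, F=F, G=T, H=F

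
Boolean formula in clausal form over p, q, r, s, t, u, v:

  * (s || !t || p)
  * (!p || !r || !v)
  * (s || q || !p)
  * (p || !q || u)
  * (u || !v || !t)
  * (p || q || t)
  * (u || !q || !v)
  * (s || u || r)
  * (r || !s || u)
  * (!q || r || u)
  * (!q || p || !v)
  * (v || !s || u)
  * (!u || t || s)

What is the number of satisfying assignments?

25

Split on u, then p.
  u=T, p=T: 15 of the 32 assignments to (q,r,s,t,v) work.
  u=T, p=F: r free; 4 ways for (q,s,t,v) × 2^1 = 8.
  u=F, p=T: remaining (q,r,s,t,v) ∈ {(T,T,F,F,F); (T,T,F,T,F)} — 2.
  u=F, p=F: a clause becomes empty — 0.
Total: 15 + 8 + 2 + 0 = 25.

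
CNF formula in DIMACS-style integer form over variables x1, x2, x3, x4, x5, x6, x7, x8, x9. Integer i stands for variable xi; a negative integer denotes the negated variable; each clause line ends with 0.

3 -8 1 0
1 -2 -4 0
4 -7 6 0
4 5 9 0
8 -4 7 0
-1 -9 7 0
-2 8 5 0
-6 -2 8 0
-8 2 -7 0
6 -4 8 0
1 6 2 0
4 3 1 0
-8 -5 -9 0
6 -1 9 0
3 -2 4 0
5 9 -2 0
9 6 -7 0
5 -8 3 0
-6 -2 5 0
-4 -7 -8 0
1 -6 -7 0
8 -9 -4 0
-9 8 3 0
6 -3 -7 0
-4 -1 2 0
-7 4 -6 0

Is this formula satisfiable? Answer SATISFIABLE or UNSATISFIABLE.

Branch on x1: take x1 = True.
Set x2 = False and propagate.
  then x4 is forced to False.
Set x3 = False and propagate.
The remaining clauses are satisfied by x5 = True, x6 = True, x7 = False, x8 = True, x9 = False.
Every clause has at least one true literal under this assignment.
So x1=T, x2=F, x3=F, x4=F, x5=T, x6=T, x7=F, x8=T, x9=F is a satisfying assignment.

SATISFIABLE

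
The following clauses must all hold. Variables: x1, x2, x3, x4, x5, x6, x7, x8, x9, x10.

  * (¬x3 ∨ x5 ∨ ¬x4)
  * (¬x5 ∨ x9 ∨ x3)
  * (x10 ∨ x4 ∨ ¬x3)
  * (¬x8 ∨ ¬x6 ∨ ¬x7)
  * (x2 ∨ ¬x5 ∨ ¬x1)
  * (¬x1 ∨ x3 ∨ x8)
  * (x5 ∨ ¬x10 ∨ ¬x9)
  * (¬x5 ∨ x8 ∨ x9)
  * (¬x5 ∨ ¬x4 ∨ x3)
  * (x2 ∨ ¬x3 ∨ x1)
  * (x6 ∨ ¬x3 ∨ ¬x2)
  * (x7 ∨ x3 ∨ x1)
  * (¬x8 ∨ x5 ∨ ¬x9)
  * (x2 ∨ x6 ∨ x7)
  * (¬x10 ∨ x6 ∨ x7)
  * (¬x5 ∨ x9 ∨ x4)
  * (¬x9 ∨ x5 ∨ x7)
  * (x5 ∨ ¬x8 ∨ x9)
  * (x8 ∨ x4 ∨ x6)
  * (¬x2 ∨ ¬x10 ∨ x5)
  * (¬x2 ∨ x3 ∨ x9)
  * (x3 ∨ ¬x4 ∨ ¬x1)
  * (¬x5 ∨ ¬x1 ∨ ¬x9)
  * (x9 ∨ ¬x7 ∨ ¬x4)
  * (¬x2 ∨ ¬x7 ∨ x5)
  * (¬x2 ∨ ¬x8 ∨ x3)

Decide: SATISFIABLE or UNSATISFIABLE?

Set x1 = False and propagate.
Try x2 = True.
The remaining clauses are satisfied by x3 = True, x4 = True, x5 = True, x6 = True, x7 = False, x8 = True, x9 = True, x10 = False.
So x1=F, x2=T, x3=T, x4=T, x5=T, x6=T, x7=F, x8=T, x9=T, x10=F is a satisfying assignment.

SATISFIABLE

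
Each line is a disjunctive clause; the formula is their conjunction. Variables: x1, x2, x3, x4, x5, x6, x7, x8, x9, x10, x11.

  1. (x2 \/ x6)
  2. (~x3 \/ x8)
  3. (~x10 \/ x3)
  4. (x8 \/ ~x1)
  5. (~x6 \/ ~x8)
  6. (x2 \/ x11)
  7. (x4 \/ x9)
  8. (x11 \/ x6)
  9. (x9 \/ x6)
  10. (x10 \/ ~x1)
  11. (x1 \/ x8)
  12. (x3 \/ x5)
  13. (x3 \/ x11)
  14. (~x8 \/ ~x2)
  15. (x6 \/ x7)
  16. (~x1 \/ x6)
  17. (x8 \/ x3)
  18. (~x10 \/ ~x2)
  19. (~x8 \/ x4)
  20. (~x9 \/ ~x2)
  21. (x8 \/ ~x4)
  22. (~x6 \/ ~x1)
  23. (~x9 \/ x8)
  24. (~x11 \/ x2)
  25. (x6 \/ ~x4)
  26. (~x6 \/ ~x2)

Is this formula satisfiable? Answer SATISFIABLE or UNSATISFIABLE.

UNSATISFIABLE

x6 = True:
  propagation gives x8=False, x3=False; an empty clause results — contradiction.
x6 = False:
  propagation gives x2=True, x11=True, x9=True; an empty clause results — contradiction.
Every branch closes, so no satisfying assignment exists.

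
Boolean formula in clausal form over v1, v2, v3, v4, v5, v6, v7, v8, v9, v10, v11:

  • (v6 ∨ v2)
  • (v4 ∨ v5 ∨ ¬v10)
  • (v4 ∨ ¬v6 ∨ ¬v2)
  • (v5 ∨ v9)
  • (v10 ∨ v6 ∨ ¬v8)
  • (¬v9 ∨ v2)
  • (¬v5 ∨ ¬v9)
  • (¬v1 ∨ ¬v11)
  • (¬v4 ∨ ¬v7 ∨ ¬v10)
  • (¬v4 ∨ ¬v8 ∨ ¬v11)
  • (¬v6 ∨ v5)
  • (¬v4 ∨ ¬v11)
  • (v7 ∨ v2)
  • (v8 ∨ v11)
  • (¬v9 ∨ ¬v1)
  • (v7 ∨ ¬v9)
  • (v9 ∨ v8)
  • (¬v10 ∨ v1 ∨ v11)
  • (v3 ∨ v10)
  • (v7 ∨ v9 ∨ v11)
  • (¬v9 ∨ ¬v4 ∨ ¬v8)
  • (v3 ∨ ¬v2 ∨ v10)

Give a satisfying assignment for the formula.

Pure literal: v3 appears only positively; assign v3 = True.
Set v1 = True and propagate.
  then v11 is forced to False.
  then v8 is forced to True.
  then v9 is forced to False.
  then v5 is forced to True.
  then v7 is forced to True.
Set v2 = True and propagate.
For the remaining variables, v4 = True, v6 = True, v10 = False works.
Every clause has at least one true literal under this assignment.

v1=T, v2=T, v3=T, v4=T, v5=T, v6=T, v7=T, v8=T, v9=F, v10=F, v11=F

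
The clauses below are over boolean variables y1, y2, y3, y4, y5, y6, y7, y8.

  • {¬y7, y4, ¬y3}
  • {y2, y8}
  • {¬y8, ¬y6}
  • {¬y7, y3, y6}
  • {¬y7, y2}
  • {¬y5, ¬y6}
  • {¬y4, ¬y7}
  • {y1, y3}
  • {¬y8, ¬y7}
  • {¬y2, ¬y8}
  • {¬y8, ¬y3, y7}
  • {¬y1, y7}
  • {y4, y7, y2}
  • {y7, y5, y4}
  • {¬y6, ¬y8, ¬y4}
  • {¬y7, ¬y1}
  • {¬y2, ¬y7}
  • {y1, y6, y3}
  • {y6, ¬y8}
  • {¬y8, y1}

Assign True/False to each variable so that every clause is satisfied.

y1=False, y2=True, y3=True, y4=False, y5=True, y6=False, y7=False, y8=False

Check each clause:
  1. {¬y3, ¬y7, y4} — ¬y7 is true.
  2. {y8, y2} — y2 is true.
  3. {¬y6, ¬y8} — ¬y8 is true.
  4. {y3, ¬y7, y6} — ¬y7 is true.
  5. {¬y7, y2} — ¬y7 is true.
  6. {¬y6, ¬y5} — ¬y6 is true.
  7. {¬y7, ¬y4} — ¬y7 is true.
  8. {y3, y1} — y3 is true.
  9. {¬y8, ¬y7} — ¬y8 is true.
  10. {¬y2, ¬y8} — ¬y8 is true.
  11. {¬y8, y7, ¬y3} — ¬y8 is true.
  12. {y7, ¬y1} — ¬y1 is true.
  13. {y4, y7, y2} — y2 is true.
  14. {y7, y4, y5} — y5 is true.
  15. {¬y8, ¬y6, ¬y4} — ¬y8 is true.
  16. {¬y7, ¬y1} — ¬y7 is true.
  17. {¬y2, ¬y7} — ¬y7 is true.
  18. {y3, y1, y6} — y3 is true.
  19. {¬y8, y6} — ¬y8 is true.
  20. {y1, ¬y8} — ¬y8 is true.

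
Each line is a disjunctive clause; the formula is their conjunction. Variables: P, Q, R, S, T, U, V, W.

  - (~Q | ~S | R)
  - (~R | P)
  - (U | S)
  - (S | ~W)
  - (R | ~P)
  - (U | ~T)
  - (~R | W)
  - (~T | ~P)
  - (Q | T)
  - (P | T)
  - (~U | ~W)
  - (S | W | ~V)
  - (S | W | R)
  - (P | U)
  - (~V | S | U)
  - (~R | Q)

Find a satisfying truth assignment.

P=True, Q=True, R=True, S=True, T=False, U=False, V=True, W=True

Try P = True.
  then R is forced to True.
  then W is forced to True.
  then S is forced to True.
  then T is forced to False.
  then Q is forced to True.
  then U is forced to False.
V is now unconstrained; take V = True.
Every clause has at least one true literal under this assignment.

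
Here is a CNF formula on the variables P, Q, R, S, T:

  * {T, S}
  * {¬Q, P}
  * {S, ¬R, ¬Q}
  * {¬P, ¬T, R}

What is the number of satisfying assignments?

13

Case analysis on P and Q:
  P=1, Q=1: remaining (R,S,T) ∈ {(0,1,0); (1,1,0); (1,1,1)} — 3.
  P=1, Q=0: remaining (R,S,T) ∈ {(0,1,0); (1,0,1); (1,1,0); (1,1,1)} — 4.
  P=0, Q=1: a clause becomes empty — 0.
  P=0, Q=0: R free; 3 ways for (S,T) × 2^1 = 6.
Total: 3 + 4 + 0 + 6 = 13.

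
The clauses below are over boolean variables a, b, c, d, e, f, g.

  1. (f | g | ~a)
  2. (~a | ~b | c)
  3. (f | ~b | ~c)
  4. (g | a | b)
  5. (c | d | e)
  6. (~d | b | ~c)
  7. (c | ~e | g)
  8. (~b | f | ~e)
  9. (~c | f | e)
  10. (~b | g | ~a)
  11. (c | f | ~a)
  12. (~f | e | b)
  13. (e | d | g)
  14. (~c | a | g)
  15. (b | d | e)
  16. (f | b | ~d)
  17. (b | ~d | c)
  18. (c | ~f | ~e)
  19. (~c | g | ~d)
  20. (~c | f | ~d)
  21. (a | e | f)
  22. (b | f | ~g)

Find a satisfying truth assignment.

Branch on a: take a = False.
For the remaining variables, b = True, c = True, d = False, e = True, f = True, g = True works.
Every clause has at least one true literal under this assignment.

a=F, b=T, c=T, d=F, e=T, f=T, g=T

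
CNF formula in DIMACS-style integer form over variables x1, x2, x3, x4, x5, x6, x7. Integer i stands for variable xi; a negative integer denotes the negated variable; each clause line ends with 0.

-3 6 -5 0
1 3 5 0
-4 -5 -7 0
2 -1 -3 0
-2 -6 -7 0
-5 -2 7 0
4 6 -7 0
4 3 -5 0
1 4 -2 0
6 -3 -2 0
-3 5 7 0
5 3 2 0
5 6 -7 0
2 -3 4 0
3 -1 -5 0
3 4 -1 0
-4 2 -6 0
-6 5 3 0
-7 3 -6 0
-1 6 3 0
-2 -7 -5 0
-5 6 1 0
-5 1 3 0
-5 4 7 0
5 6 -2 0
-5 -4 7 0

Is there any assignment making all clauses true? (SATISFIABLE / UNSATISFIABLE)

UNSATISFIABLE

x5 = True:
  x3 = True:
    x2 = True:
      propagation gives x7=False; contradiction.
    x2 = False:
      propagation gives x1=False, x4=True; contradiction.
  x3 = False:
    propagation gives x4=True, x7=False; an empty clause results — contradiction.
x5 = False:
  x3 = True:
    propagation gives x7=True, x6=True, x2=False, x1=False; an empty clause results — contradiction.
  x3 = False:
    propagation gives x1=True, x2=True, x4=True, x6=False; an empty clause results — contradiction.
Every branch closes, so no satisfying assignment exists.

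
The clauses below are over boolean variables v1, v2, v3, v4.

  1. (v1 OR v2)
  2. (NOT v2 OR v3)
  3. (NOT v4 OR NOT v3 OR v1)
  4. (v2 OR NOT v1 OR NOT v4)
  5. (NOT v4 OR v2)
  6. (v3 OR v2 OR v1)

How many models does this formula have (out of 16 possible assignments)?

Satisfying assignments:
  v1=F v2=T v3=T v4=F
  v1=T v2=F v3=F v4=F
  v1=T v2=F v3=T v4=F
  v1=T v2=T v3=T v4=F
  v1=T v2=T v3=T v4=T
That's 5 in total.

5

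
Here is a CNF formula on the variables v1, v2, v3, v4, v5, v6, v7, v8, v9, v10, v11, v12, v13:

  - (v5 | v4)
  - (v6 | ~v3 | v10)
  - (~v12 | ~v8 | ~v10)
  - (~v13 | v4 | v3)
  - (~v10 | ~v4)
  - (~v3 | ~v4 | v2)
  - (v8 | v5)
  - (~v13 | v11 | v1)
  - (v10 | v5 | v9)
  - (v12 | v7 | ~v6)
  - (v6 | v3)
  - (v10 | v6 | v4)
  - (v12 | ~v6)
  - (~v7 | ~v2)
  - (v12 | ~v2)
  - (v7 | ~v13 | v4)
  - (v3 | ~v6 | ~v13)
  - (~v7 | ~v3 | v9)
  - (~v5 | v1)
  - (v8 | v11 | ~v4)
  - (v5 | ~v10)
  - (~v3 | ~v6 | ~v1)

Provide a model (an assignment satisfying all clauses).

v1 = False  v2 = False  v3 = False  v4 = True  v5 = False  v6 = True  v7 = False  v8 = True  v9 = True  v10 = False  v11 = False  v12 = True  v13 = False

Pure literal: v9 appears only positively; assign v9 = True.
Pure literal: v13 appears only negated; assign v13 = False.
Try v1 = False.
  then v5 is forced to False.
  then v4 is forced to True.
  then v10 is forced to False.
  then v8 is forced to True.
Set v2 = False and propagate.
  then v3 is forced to False.
  then v6 is forced to True.
  then v12 is forced to True.
v7, v11 are now unconstrained; take v7 = False, v11 = False.
Every clause has at least one true literal under this assignment.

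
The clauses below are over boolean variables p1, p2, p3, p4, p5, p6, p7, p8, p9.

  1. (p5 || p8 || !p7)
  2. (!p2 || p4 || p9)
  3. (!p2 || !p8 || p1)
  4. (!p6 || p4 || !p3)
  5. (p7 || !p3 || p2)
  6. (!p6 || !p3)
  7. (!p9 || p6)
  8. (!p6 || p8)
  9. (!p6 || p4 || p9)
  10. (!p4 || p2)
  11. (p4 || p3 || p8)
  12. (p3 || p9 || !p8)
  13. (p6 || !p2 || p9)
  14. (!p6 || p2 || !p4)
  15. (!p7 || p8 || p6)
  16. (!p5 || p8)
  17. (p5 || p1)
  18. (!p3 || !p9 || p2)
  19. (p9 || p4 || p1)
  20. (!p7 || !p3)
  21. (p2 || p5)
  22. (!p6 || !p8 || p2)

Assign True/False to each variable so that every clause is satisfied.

Pure literal: p1 appears only positively; assign p1 = True.
Set p2 = True and propagate.
Branch on p3: take p3 = False.
For the remaining variables, p4 = True, p5 = False, p6 = True, p7 = False, p8 = True, p9 = True works.
Every clause has at least one true literal under this assignment.

p1 = True  p2 = True  p3 = False  p4 = True  p5 = False  p6 = True  p7 = False  p8 = True  p9 = True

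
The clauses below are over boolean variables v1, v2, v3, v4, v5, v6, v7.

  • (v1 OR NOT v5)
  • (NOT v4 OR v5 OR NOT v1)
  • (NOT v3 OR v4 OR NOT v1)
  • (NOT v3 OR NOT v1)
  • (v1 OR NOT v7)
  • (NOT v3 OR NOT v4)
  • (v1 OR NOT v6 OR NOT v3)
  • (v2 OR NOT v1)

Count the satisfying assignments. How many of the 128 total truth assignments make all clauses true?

22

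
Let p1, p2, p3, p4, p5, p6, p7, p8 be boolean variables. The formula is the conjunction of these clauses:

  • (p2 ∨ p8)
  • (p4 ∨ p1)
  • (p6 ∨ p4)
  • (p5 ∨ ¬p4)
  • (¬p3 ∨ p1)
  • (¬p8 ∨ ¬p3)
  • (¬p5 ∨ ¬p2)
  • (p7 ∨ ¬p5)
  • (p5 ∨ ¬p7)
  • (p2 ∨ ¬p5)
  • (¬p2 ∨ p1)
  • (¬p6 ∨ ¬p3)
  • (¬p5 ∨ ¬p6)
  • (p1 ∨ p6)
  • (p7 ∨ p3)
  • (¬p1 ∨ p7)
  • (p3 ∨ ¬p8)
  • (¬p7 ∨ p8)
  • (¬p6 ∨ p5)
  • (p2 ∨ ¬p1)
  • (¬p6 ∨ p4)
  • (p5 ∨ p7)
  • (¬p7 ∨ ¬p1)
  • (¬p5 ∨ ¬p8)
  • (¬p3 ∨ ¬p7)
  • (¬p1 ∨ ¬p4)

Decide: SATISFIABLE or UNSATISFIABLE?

UNSATISFIABLE

p5 = True:
  propagation gives p2=False; an empty clause results — contradiction.
p5 = False:
  propagation gives p4=False, p1=True, p6=True; an empty clause results — contradiction.
Every branch closes, so no satisfying assignment exists.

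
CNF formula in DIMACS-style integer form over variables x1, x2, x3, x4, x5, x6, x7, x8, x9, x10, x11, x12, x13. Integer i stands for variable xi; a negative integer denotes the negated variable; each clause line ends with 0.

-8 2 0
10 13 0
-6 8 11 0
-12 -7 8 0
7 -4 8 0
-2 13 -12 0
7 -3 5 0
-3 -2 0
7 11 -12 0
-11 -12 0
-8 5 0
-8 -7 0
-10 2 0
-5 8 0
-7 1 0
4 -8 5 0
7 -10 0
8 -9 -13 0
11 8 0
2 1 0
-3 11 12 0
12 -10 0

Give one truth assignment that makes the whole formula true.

x1=1, x2=1, x3=0, x4=1, x5=1, x6=0, x7=0, x8=1, x9=1, x10=0, x11=1, x12=0, x13=1

Check each clause:
  1. {¬x8, x2} — x2 is true.
  2. {x10, x13} — x13 is true.
  3. {x8, ¬x6, x11} — x8 is true.
  4. {x8, ¬x7, ¬x12} — x8 is true.
  5. {¬x4, x7, x8} — x8 is true.
  6. {¬x2, x13, ¬x12} — ¬x12 is true.
  7. {x5, ¬x3, x7} — ¬x3 is true.
  8. {¬x2, ¬x3} — ¬x3 is true.
  9. {¬x12, x7, x11} — x11 is true.
  10. {¬x11, ¬x12} — ¬x12 is true.
  11. {x5, ¬x8} — x5 is true.
  12. {¬x7, ¬x8} — ¬x7 is true.
  13. {¬x10, x2} — x2 is true.
  14. {¬x5, x8} — x8 is true.
  15. {¬x7, x1} — x1 is true.
  16. {x5, x4, ¬x8} — x4 is true.
  17. {¬x10, x7} — ¬x10 is true.
  18. {x8, ¬x9, ¬x13} — x8 is true.
  19. {x8, x11} — x8 is true.
  20. {x1, x2} — x1 is true.
  21. {x11, ¬x3, x12} — x11 is true.
  22. {x12, ¬x10} — ¬x10 is true.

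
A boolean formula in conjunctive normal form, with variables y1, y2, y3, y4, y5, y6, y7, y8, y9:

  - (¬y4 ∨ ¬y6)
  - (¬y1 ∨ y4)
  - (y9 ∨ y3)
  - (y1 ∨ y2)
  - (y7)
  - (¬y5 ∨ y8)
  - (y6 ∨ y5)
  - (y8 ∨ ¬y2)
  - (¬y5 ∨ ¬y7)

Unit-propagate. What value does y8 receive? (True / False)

(y7) is a unit clause: y7 = True.
(¬y5 ∨ ¬y7) with y7 = True leaves only ¬y5, so y5 = False.
(y6 ∨ y5) with y5 = False leaves only y6, so y6 = True.
In (¬y4 ∨ ¬y6), ¬y6 is now false; ¬y4 must hold, so y4 = False.
In (y4 ∨ ¬y1), y4 is now false; ¬y1 must hold, so y1 = False.
(y2 ∨ y1): since y1 = False, the clause reduces to (y2). y2 = True.
In (¬y2 ∨ y8), ¬y2 is now false; y8 must hold, so y8 = True.

True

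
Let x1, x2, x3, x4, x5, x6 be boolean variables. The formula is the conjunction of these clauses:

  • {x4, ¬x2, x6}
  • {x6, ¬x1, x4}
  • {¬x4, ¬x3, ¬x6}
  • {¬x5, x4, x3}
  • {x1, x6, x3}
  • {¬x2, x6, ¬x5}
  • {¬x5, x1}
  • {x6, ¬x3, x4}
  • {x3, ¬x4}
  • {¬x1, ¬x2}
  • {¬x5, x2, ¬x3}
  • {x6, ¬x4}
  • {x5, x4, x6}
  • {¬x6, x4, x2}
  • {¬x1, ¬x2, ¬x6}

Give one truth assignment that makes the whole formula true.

x1=F, x2=T, x3=F, x4=F, x5=F, x6=T

Try x1 = False.
  then x5 is forced to False.
For the remaining variables, x2 = True, x3 = False, x4 = False, x6 = True works.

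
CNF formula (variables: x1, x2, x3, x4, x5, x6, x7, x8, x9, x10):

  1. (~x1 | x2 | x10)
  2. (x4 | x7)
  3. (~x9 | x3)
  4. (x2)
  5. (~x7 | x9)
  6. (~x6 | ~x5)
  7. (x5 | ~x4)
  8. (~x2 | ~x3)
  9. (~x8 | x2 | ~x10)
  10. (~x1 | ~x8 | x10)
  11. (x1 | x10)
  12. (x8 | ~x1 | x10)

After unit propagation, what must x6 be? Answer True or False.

False

(x2) is a unit clause: x2 = True.
(~x2 | ~x3) with x2 = True leaves only ~x3, so x3 = False.
(~x9 | x3) with x3 = False leaves only ~x9, so x9 = False.
From (~x7 | x9) and x9 = False: x7 = False.
From (x7 | x4) and x7 = False: x4 = True.
(~x4 | x5) with x4 = True leaves only x5, so x5 = True.
(~x6 | ~x5): since x5 = True, the clause reduces to (~x6). x6 = False.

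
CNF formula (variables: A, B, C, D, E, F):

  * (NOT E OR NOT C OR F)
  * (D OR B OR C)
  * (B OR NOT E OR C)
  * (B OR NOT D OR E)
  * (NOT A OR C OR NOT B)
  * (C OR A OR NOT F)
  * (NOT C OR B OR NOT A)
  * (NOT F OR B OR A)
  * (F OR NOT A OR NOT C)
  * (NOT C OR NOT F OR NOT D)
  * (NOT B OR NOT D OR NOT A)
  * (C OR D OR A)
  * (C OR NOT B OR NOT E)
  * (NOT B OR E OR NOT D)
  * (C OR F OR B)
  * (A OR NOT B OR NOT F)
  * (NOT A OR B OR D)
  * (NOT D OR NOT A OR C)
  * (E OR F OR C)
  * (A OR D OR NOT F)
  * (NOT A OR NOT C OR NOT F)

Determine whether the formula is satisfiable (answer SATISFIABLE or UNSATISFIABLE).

SATISFIABLE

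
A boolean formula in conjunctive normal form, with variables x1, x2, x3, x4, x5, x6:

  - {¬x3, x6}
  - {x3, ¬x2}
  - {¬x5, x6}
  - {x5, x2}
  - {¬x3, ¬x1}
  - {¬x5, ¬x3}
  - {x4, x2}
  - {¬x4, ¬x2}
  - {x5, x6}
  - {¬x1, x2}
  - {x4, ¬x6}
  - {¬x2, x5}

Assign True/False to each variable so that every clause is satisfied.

x1=0  x2=0  x3=0  x4=1  x5=1  x6=1

x1 occurs only negated in the remaining clauses — set x1 = False.
Set x2 = False and propagate.
  then x5 is forced to True.
  then x6 is forced to True.
  then x3 is forced to False.
  then x4 is forced to True.
Check each clause:
  1. {x6, ¬x3} — ¬x3 is true.
  2. {x3, ¬x2} — ¬x2 is true.
  3. {x6, ¬x5} — x6 is true.
  4. {x2, x5} — x5 is true.
  5. {¬x3, ¬x1} — ¬x3 is true.
  6. {¬x3, ¬x5} — ¬x3 is true.
  7. {x4, x2} — x4 is true.
  8. {¬x4, ¬x2} — ¬x2 is true.
  9. {x5, x6} — x5 is true.
  10. {¬x1, x2} — ¬x1 is true.
  11. {x4, ¬x6} — x4 is true.
  12. {¬x2, x5} — x5 is true.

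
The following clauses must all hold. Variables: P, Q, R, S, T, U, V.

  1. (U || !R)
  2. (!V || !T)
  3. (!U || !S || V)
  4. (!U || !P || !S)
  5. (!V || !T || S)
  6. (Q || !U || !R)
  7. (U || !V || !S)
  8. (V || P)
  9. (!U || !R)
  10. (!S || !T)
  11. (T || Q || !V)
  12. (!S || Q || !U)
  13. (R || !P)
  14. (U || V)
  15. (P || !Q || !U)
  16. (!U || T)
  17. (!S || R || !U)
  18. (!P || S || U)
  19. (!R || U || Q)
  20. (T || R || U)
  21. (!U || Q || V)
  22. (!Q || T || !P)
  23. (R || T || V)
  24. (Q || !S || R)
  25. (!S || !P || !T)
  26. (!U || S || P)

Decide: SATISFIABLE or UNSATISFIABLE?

UNSATISFIABLE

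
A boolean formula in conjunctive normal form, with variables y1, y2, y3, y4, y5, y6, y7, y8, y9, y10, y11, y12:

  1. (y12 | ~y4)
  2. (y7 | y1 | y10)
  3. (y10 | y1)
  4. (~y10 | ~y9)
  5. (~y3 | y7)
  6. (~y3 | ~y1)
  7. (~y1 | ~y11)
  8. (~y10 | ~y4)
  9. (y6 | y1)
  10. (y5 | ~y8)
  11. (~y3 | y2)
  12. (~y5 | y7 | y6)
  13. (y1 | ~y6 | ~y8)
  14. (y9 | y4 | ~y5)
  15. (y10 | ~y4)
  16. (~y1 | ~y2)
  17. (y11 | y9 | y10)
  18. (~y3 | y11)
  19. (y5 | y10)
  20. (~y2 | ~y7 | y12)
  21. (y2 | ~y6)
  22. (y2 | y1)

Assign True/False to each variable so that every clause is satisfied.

Pure literal: y8 appears only negated; assign y8 = False.
y12 occurs only positively in the remaining clauses — set y12 = True.
Set y1 = False and propagate.
  then y10 is forced to True.
  then y9 is forced to False.
  then y4 is forced to False.
  then y6 is forced to True.
  then y5 is forced to False.
  then y2 is forced to True.
Branch on y3: take y3 = True.
  then y7 is forced to True.
  then y11 is forced to True.

y1=False, y2=True, y3=True, y4=False, y5=False, y6=True, y7=True, y8=False, y9=False, y10=True, y11=True, y12=True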